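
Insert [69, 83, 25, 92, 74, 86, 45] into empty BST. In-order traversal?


Insert 69: root
Insert 83: R from 69
Insert 25: L from 69
Insert 92: R from 69 -> R from 83
Insert 74: R from 69 -> L from 83
Insert 86: R from 69 -> R from 83 -> L from 92
Insert 45: L from 69 -> R from 25

In-order: [25, 45, 69, 74, 83, 86, 92]


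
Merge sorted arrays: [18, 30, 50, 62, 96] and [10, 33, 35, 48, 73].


Take 10 from B
Take 18 from A
Take 30 from A
Take 33 from B
Take 35 from B
Take 48 from B
Take 50 from A
Take 62 from A
Take 73 from B

Merged: [10, 18, 30, 33, 35, 48, 50, 62, 73, 96]


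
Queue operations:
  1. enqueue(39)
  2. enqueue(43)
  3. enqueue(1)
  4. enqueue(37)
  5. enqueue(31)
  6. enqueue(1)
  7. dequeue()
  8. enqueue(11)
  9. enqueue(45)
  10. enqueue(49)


enqueue(39) -> [39]
enqueue(43) -> [39, 43]
enqueue(1) -> [39, 43, 1]
enqueue(37) -> [39, 43, 1, 37]
enqueue(31) -> [39, 43, 1, 37, 31]
enqueue(1) -> [39, 43, 1, 37, 31, 1]
dequeue()->39, [43, 1, 37, 31, 1]
enqueue(11) -> [43, 1, 37, 31, 1, 11]
enqueue(45) -> [43, 1, 37, 31, 1, 11, 45]
enqueue(49) -> [43, 1, 37, 31, 1, 11, 45, 49]

Final queue: [43, 1, 37, 31, 1, 11, 45, 49]


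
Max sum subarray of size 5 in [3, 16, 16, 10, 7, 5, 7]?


[0:5]: 52
[1:6]: 54
[2:7]: 45

Max: 54 at [1:6]


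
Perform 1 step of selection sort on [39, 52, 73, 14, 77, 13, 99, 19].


Initial: [39, 52, 73, 14, 77, 13, 99, 19]
Step 1: min=13 at 5
  Swap: [13, 52, 73, 14, 77, 39, 99, 19]

After 1 step: [13, 52, 73, 14, 77, 39, 99, 19]


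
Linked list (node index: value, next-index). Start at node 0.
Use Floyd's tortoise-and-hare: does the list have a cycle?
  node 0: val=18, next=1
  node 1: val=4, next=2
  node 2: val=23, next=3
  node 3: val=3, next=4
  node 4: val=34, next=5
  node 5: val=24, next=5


Floyd's tortoise (slow, +1) and hare (fast, +2):
  init: slow=0, fast=0
  step 1: slow=1, fast=2
  step 2: slow=2, fast=4
  step 3: slow=3, fast=5
  step 4: slow=4, fast=5
  step 5: slow=5, fast=5
  slow == fast at node 5: cycle detected

Cycle: yes


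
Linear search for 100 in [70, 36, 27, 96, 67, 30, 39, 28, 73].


i=0: 70!=100
i=1: 36!=100
i=2: 27!=100
i=3: 96!=100
i=4: 67!=100
i=5: 30!=100
i=6: 39!=100
i=7: 28!=100
i=8: 73!=100

Not found, 9 comps


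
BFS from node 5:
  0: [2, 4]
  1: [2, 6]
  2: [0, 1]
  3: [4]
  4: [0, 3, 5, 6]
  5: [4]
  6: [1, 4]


Visit 5, enqueue [4]
Visit 4, enqueue [0, 3, 6]
Visit 0, enqueue [2]
Visit 3, enqueue []
Visit 6, enqueue [1]
Visit 2, enqueue []
Visit 1, enqueue []

BFS order: [5, 4, 0, 3, 6, 2, 1]


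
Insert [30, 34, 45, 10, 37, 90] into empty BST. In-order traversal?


Insert 30: root
Insert 34: R from 30
Insert 45: R from 30 -> R from 34
Insert 10: L from 30
Insert 37: R from 30 -> R from 34 -> L from 45
Insert 90: R from 30 -> R from 34 -> R from 45

In-order: [10, 30, 34, 37, 45, 90]


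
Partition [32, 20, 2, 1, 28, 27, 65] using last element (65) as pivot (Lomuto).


Pivot: 65
  32 <= 65: advance i (no swap)
  20 <= 65: advance i (no swap)
  2 <= 65: advance i (no swap)
  1 <= 65: advance i (no swap)
  28 <= 65: advance i (no swap)
  27 <= 65: advance i (no swap)
Place pivot at 6: [32, 20, 2, 1, 28, 27, 65]

Partitioned: [32, 20, 2, 1, 28, 27, 65]


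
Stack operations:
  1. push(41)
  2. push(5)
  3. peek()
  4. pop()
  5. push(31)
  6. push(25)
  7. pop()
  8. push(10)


push(41) -> [41]
push(5) -> [41, 5]
peek()->5
pop()->5, [41]
push(31) -> [41, 31]
push(25) -> [41, 31, 25]
pop()->25, [41, 31]
push(10) -> [41, 31, 10]

Final stack: [41, 31, 10]


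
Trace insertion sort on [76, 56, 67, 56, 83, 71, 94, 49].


Initial: [76, 56, 67, 56, 83, 71, 94, 49]
Insert 56: [56, 76, 67, 56, 83, 71, 94, 49]
Insert 67: [56, 67, 76, 56, 83, 71, 94, 49]
Insert 56: [56, 56, 67, 76, 83, 71, 94, 49]
Insert 83: [56, 56, 67, 76, 83, 71, 94, 49]
Insert 71: [56, 56, 67, 71, 76, 83, 94, 49]
Insert 94: [56, 56, 67, 71, 76, 83, 94, 49]
Insert 49: [49, 56, 56, 67, 71, 76, 83, 94]

Sorted: [49, 56, 56, 67, 71, 76, 83, 94]


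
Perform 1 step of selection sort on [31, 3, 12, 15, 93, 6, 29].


Initial: [31, 3, 12, 15, 93, 6, 29]
Step 1: min=3 at 1
  Swap: [3, 31, 12, 15, 93, 6, 29]

After 1 step: [3, 31, 12, 15, 93, 6, 29]


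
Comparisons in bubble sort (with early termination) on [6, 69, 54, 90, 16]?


Algorithm: bubble sort (with early termination)
Input: [6, 69, 54, 90, 16]
Sorted: [6, 16, 54, 69, 90]

10


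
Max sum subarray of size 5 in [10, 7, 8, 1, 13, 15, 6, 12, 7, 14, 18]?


[0:5]: 39
[1:6]: 44
[2:7]: 43
[3:8]: 47
[4:9]: 53
[5:10]: 54
[6:11]: 57

Max: 57 at [6:11]


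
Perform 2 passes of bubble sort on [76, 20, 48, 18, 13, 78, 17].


Initial: [76, 20, 48, 18, 13, 78, 17]
Pass 1: [20, 48, 18, 13, 76, 17, 78] (5 swaps)
Pass 2: [20, 18, 13, 48, 17, 76, 78] (3 swaps)

After 2 passes: [20, 18, 13, 48, 17, 76, 78]


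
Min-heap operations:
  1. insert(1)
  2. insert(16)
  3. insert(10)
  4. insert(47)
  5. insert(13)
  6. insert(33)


insert(1) -> [1]
insert(16) -> [1, 16]
insert(10) -> [1, 16, 10]
insert(47) -> [1, 16, 10, 47]
insert(13) -> [1, 13, 10, 47, 16]
insert(33) -> [1, 13, 10, 47, 16, 33]

Final heap: [1, 13, 10, 47, 16, 33]


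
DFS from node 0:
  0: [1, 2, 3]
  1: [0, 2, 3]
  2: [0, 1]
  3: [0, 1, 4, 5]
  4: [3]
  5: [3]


Visit 0, push [3, 2, 1]
Visit 1, push [3, 2]
Visit 2, push []
Visit 3, push [5, 4]
Visit 4, push []
Visit 5, push []

DFS order: [0, 1, 2, 3, 4, 5]


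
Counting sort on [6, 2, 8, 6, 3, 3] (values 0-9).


Input: [6, 2, 8, 6, 3, 3]
Counts: [0, 0, 1, 2, 0, 0, 2, 0, 1, 0]

Sorted: [2, 3, 3, 6, 6, 8]


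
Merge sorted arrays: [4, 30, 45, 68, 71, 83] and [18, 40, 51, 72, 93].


Take 4 from A
Take 18 from B
Take 30 from A
Take 40 from B
Take 45 from A
Take 51 from B
Take 68 from A
Take 71 from A
Take 72 from B
Take 83 from A

Merged: [4, 18, 30, 40, 45, 51, 68, 71, 72, 83, 93]


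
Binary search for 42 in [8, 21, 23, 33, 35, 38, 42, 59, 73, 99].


Step 1: lo=0, hi=9, mid=4, val=35
Step 2: lo=5, hi=9, mid=7, val=59
Step 3: lo=5, hi=6, mid=5, val=38
Step 4: lo=6, hi=6, mid=6, val=42

Found at index 6


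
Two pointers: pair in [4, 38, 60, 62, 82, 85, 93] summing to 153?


lo=0(4)+hi=6(93)=97
lo=1(38)+hi=6(93)=131
lo=2(60)+hi=6(93)=153

Yes: 60+93=153


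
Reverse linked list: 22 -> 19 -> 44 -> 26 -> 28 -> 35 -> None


Step 1: curr=22, set curr.next=prev(None) | reversed so far: 22
Step 2: curr=19, set curr.next=prev(22) | reversed so far: 19 -> 22
Step 3: curr=44, set curr.next=prev(19) | reversed so far: 44 -> 19 -> 22
Step 4: curr=26, set curr.next=prev(44) | reversed so far: 26 -> 44 -> 19 -> 22
Step 5: curr=28, set curr.next=prev(26) | reversed so far: 28 -> 26 -> 44 -> 19 -> 22
Step 6: curr=35, set curr.next=prev(28) | reversed so far: 35 -> 28 -> 26 -> 44 -> 19 -> 22

35 -> 28 -> 26 -> 44 -> 19 -> 22 -> None


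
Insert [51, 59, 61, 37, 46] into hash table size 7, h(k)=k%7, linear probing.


Insert 51: h=2 -> slot 2
Insert 59: h=3 -> slot 3
Insert 61: h=5 -> slot 5
Insert 37: h=2, 2 probes -> slot 4
Insert 46: h=4, 2 probes -> slot 6

Table: [None, None, 51, 59, 37, 61, 46]


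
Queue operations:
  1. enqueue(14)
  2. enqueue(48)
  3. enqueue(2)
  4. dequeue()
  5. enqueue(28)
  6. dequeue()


enqueue(14) -> [14]
enqueue(48) -> [14, 48]
enqueue(2) -> [14, 48, 2]
dequeue()->14, [48, 2]
enqueue(28) -> [48, 2, 28]
dequeue()->48, [2, 28]

Final queue: [2, 28]


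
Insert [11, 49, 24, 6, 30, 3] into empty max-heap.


Insert 11: [11]
Insert 49: [49, 11]
Insert 24: [49, 11, 24]
Insert 6: [49, 11, 24, 6]
Insert 30: [49, 30, 24, 6, 11]
Insert 3: [49, 30, 24, 6, 11, 3]

Final heap: [49, 30, 24, 6, 11, 3]


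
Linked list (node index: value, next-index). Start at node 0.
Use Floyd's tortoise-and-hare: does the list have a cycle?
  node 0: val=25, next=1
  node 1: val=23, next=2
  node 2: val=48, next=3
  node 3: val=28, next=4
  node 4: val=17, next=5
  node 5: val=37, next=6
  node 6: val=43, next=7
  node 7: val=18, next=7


Floyd's tortoise (slow, +1) and hare (fast, +2):
  init: slow=0, fast=0
  step 1: slow=1, fast=2
  step 2: slow=2, fast=4
  step 3: slow=3, fast=6
  step 4: slow=4, fast=7
  step 5: slow=5, fast=7
  step 6: slow=6, fast=7
  step 7: slow=7, fast=7
  slow == fast at node 7: cycle detected

Cycle: yes


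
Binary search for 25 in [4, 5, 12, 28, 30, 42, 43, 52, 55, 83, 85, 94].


Step 1: lo=0, hi=11, mid=5, val=42
Step 2: lo=0, hi=4, mid=2, val=12
Step 3: lo=3, hi=4, mid=3, val=28

Not found


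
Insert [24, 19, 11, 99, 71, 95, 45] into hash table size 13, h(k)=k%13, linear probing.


Insert 24: h=11 -> slot 11
Insert 19: h=6 -> slot 6
Insert 11: h=11, 1 probes -> slot 12
Insert 99: h=8 -> slot 8
Insert 71: h=6, 1 probes -> slot 7
Insert 95: h=4 -> slot 4
Insert 45: h=6, 3 probes -> slot 9

Table: [None, None, None, None, 95, None, 19, 71, 99, 45, None, 24, 11]


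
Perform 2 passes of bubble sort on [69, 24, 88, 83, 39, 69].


Initial: [69, 24, 88, 83, 39, 69]
Pass 1: [24, 69, 83, 39, 69, 88] (4 swaps)
Pass 2: [24, 69, 39, 69, 83, 88] (2 swaps)

After 2 passes: [24, 69, 39, 69, 83, 88]


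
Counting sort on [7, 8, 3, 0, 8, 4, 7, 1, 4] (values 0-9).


Input: [7, 8, 3, 0, 8, 4, 7, 1, 4]
Counts: [1, 1, 0, 1, 2, 0, 0, 2, 2, 0]

Sorted: [0, 1, 3, 4, 4, 7, 7, 8, 8]


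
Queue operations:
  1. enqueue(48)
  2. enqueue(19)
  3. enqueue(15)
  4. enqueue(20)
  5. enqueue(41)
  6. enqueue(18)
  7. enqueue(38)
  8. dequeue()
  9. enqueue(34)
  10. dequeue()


enqueue(48) -> [48]
enqueue(19) -> [48, 19]
enqueue(15) -> [48, 19, 15]
enqueue(20) -> [48, 19, 15, 20]
enqueue(41) -> [48, 19, 15, 20, 41]
enqueue(18) -> [48, 19, 15, 20, 41, 18]
enqueue(38) -> [48, 19, 15, 20, 41, 18, 38]
dequeue()->48, [19, 15, 20, 41, 18, 38]
enqueue(34) -> [19, 15, 20, 41, 18, 38, 34]
dequeue()->19, [15, 20, 41, 18, 38, 34]

Final queue: [15, 20, 41, 18, 38, 34]


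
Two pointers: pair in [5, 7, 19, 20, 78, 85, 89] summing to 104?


lo=0(5)+hi=6(89)=94
lo=1(7)+hi=6(89)=96
lo=2(19)+hi=6(89)=108
lo=2(19)+hi=5(85)=104

Yes: 19+85=104


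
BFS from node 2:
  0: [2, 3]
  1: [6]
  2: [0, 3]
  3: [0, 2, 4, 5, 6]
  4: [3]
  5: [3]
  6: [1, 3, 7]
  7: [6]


Visit 2, enqueue [0, 3]
Visit 0, enqueue []
Visit 3, enqueue [4, 5, 6]
Visit 4, enqueue []
Visit 5, enqueue []
Visit 6, enqueue [1, 7]
Visit 1, enqueue []
Visit 7, enqueue []

BFS order: [2, 0, 3, 4, 5, 6, 1, 7]


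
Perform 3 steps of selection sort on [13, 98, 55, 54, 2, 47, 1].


Initial: [13, 98, 55, 54, 2, 47, 1]
Step 1: min=1 at 6
  Swap: [1, 98, 55, 54, 2, 47, 13]
Step 2: min=2 at 4
  Swap: [1, 2, 55, 54, 98, 47, 13]
Step 3: min=13 at 6
  Swap: [1, 2, 13, 54, 98, 47, 55]

After 3 steps: [1, 2, 13, 54, 98, 47, 55]


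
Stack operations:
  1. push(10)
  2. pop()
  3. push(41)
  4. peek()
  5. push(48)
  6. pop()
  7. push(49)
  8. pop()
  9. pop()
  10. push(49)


push(10) -> [10]
pop()->10, []
push(41) -> [41]
peek()->41
push(48) -> [41, 48]
pop()->48, [41]
push(49) -> [41, 49]
pop()->49, [41]
pop()->41, []
push(49) -> [49]

Final stack: [49]


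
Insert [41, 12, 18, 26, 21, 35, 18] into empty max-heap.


Insert 41: [41]
Insert 12: [41, 12]
Insert 18: [41, 12, 18]
Insert 26: [41, 26, 18, 12]
Insert 21: [41, 26, 18, 12, 21]
Insert 35: [41, 26, 35, 12, 21, 18]
Insert 18: [41, 26, 35, 12, 21, 18, 18]

Final heap: [41, 26, 35, 12, 21, 18, 18]


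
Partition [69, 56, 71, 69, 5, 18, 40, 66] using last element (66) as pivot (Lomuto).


Pivot: 66
  56 <= 66: swap -> [56, 69, 71, 69, 5, 18, 40, 66]
  5 <= 66: swap -> [56, 5, 71, 69, 69, 18, 40, 66]
  18 <= 66: swap -> [56, 5, 18, 69, 69, 71, 40, 66]
  40 <= 66: swap -> [56, 5, 18, 40, 69, 71, 69, 66]
Place pivot at 4: [56, 5, 18, 40, 66, 71, 69, 69]

Partitioned: [56, 5, 18, 40, 66, 71, 69, 69]


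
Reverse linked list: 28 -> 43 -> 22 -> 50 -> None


Step 1: curr=28, set curr.next=prev(None) | reversed so far: 28
Step 2: curr=43, set curr.next=prev(28) | reversed so far: 43 -> 28
Step 3: curr=22, set curr.next=prev(43) | reversed so far: 22 -> 43 -> 28
Step 4: curr=50, set curr.next=prev(22) | reversed so far: 50 -> 22 -> 43 -> 28

50 -> 22 -> 43 -> 28 -> None


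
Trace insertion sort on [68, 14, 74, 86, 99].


Initial: [68, 14, 74, 86, 99]
Insert 14: [14, 68, 74, 86, 99]
Insert 74: [14, 68, 74, 86, 99]
Insert 86: [14, 68, 74, 86, 99]
Insert 99: [14, 68, 74, 86, 99]

Sorted: [14, 68, 74, 86, 99]


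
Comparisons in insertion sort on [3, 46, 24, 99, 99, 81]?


Algorithm: insertion sort
Input: [3, 46, 24, 99, 99, 81]
Sorted: [3, 24, 46, 81, 99, 99]

8


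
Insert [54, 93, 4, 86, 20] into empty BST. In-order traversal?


Insert 54: root
Insert 93: R from 54
Insert 4: L from 54
Insert 86: R from 54 -> L from 93
Insert 20: L from 54 -> R from 4

In-order: [4, 20, 54, 86, 93]


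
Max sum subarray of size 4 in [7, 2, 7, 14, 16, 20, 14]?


[0:4]: 30
[1:5]: 39
[2:6]: 57
[3:7]: 64

Max: 64 at [3:7]


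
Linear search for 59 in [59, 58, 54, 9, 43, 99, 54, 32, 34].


i=0: 59==59 found!

Found at 0, 1 comps


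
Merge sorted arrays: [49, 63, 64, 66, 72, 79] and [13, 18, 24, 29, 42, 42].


Take 13 from B
Take 18 from B
Take 24 from B
Take 29 from B
Take 42 from B
Take 42 from B

Merged: [13, 18, 24, 29, 42, 42, 49, 63, 64, 66, 72, 79]


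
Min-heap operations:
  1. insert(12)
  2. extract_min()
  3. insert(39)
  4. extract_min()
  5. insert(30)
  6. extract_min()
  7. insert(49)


insert(12) -> [12]
extract_min()->12, []
insert(39) -> [39]
extract_min()->39, []
insert(30) -> [30]
extract_min()->30, []
insert(49) -> [49]

Final heap: [49]


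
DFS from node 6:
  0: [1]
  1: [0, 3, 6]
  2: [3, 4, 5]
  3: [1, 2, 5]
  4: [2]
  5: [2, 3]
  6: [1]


Visit 6, push [1]
Visit 1, push [3, 0]
Visit 0, push []
Visit 3, push [5, 2]
Visit 2, push [5, 4]
Visit 4, push []
Visit 5, push []

DFS order: [6, 1, 0, 3, 2, 4, 5]


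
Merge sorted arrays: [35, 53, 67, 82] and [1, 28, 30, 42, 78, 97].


Take 1 from B
Take 28 from B
Take 30 from B
Take 35 from A
Take 42 from B
Take 53 from A
Take 67 from A
Take 78 from B
Take 82 from A

Merged: [1, 28, 30, 35, 42, 53, 67, 78, 82, 97]


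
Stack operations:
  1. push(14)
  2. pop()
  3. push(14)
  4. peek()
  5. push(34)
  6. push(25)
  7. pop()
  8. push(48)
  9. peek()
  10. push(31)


push(14) -> [14]
pop()->14, []
push(14) -> [14]
peek()->14
push(34) -> [14, 34]
push(25) -> [14, 34, 25]
pop()->25, [14, 34]
push(48) -> [14, 34, 48]
peek()->48
push(31) -> [14, 34, 48, 31]

Final stack: [14, 34, 48, 31]


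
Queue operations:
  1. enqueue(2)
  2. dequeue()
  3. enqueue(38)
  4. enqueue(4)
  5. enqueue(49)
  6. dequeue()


enqueue(2) -> [2]
dequeue()->2, []
enqueue(38) -> [38]
enqueue(4) -> [38, 4]
enqueue(49) -> [38, 4, 49]
dequeue()->38, [4, 49]

Final queue: [4, 49]


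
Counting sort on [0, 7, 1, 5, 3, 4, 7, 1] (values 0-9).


Input: [0, 7, 1, 5, 3, 4, 7, 1]
Counts: [1, 2, 0, 1, 1, 1, 0, 2, 0, 0]

Sorted: [0, 1, 1, 3, 4, 5, 7, 7]


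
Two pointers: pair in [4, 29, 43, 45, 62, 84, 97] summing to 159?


lo=0(4)+hi=6(97)=101
lo=1(29)+hi=6(97)=126
lo=2(43)+hi=6(97)=140
lo=3(45)+hi=6(97)=142
lo=4(62)+hi=6(97)=159

Yes: 62+97=159


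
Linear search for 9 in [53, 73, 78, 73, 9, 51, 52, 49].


i=0: 53!=9
i=1: 73!=9
i=2: 78!=9
i=3: 73!=9
i=4: 9==9 found!

Found at 4, 5 comps


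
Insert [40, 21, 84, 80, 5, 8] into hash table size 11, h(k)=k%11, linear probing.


Insert 40: h=7 -> slot 7
Insert 21: h=10 -> slot 10
Insert 84: h=7, 1 probes -> slot 8
Insert 80: h=3 -> slot 3
Insert 5: h=5 -> slot 5
Insert 8: h=8, 1 probes -> slot 9

Table: [None, None, None, 80, None, 5, None, 40, 84, 8, 21]


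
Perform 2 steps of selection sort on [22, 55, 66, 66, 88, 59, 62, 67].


Initial: [22, 55, 66, 66, 88, 59, 62, 67]
Step 1: min=22 at 0
  Swap: [22, 55, 66, 66, 88, 59, 62, 67]
Step 2: min=55 at 1
  Swap: [22, 55, 66, 66, 88, 59, 62, 67]

After 2 steps: [22, 55, 66, 66, 88, 59, 62, 67]


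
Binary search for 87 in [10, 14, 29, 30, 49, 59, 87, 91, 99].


Step 1: lo=0, hi=8, mid=4, val=49
Step 2: lo=5, hi=8, mid=6, val=87

Found at index 6


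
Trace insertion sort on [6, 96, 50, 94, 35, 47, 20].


Initial: [6, 96, 50, 94, 35, 47, 20]
Insert 96: [6, 96, 50, 94, 35, 47, 20]
Insert 50: [6, 50, 96, 94, 35, 47, 20]
Insert 94: [6, 50, 94, 96, 35, 47, 20]
Insert 35: [6, 35, 50, 94, 96, 47, 20]
Insert 47: [6, 35, 47, 50, 94, 96, 20]
Insert 20: [6, 20, 35, 47, 50, 94, 96]

Sorted: [6, 20, 35, 47, 50, 94, 96]


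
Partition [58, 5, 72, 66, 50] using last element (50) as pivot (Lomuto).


Pivot: 50
  5 <= 50: swap -> [5, 58, 72, 66, 50]
Place pivot at 1: [5, 50, 72, 66, 58]

Partitioned: [5, 50, 72, 66, 58]


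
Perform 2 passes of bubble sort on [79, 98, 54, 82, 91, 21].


Initial: [79, 98, 54, 82, 91, 21]
Pass 1: [79, 54, 82, 91, 21, 98] (4 swaps)
Pass 2: [54, 79, 82, 21, 91, 98] (2 swaps)

After 2 passes: [54, 79, 82, 21, 91, 98]


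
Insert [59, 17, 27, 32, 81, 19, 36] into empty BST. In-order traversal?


Insert 59: root
Insert 17: L from 59
Insert 27: L from 59 -> R from 17
Insert 32: L from 59 -> R from 17 -> R from 27
Insert 81: R from 59
Insert 19: L from 59 -> R from 17 -> L from 27
Insert 36: L from 59 -> R from 17 -> R from 27 -> R from 32

In-order: [17, 19, 27, 32, 36, 59, 81]


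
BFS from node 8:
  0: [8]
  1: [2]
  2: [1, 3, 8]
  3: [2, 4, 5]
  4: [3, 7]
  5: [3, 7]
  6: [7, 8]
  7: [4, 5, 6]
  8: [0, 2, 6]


Visit 8, enqueue [0, 2, 6]
Visit 0, enqueue []
Visit 2, enqueue [1, 3]
Visit 6, enqueue [7]
Visit 1, enqueue []
Visit 3, enqueue [4, 5]
Visit 7, enqueue []
Visit 4, enqueue []
Visit 5, enqueue []

BFS order: [8, 0, 2, 6, 1, 3, 7, 4, 5]


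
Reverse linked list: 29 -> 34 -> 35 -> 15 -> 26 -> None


Step 1: curr=29, set curr.next=prev(None) | reversed so far: 29
Step 2: curr=34, set curr.next=prev(29) | reversed so far: 34 -> 29
Step 3: curr=35, set curr.next=prev(34) | reversed so far: 35 -> 34 -> 29
Step 4: curr=15, set curr.next=prev(35) | reversed so far: 15 -> 35 -> 34 -> 29
Step 5: curr=26, set curr.next=prev(15) | reversed so far: 26 -> 15 -> 35 -> 34 -> 29

26 -> 15 -> 35 -> 34 -> 29 -> None


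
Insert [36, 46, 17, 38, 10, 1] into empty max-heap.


Insert 36: [36]
Insert 46: [46, 36]
Insert 17: [46, 36, 17]
Insert 38: [46, 38, 17, 36]
Insert 10: [46, 38, 17, 36, 10]
Insert 1: [46, 38, 17, 36, 10, 1]

Final heap: [46, 38, 17, 36, 10, 1]


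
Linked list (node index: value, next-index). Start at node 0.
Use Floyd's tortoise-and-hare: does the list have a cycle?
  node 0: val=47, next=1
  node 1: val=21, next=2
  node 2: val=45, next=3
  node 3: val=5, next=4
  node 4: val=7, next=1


Floyd's tortoise (slow, +1) and hare (fast, +2):
  init: slow=0, fast=0
  step 1: slow=1, fast=2
  step 2: slow=2, fast=4
  step 3: slow=3, fast=2
  step 4: slow=4, fast=4
  slow == fast at node 4: cycle detected

Cycle: yes


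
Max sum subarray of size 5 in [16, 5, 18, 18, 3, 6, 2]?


[0:5]: 60
[1:6]: 50
[2:7]: 47

Max: 60 at [0:5]


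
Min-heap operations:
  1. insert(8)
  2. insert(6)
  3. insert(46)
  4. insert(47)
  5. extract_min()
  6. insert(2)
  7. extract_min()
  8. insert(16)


insert(8) -> [8]
insert(6) -> [6, 8]
insert(46) -> [6, 8, 46]
insert(47) -> [6, 8, 46, 47]
extract_min()->6, [8, 47, 46]
insert(2) -> [2, 8, 46, 47]
extract_min()->2, [8, 47, 46]
insert(16) -> [8, 16, 46, 47]

Final heap: [8, 16, 46, 47]


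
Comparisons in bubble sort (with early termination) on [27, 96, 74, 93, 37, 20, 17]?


Algorithm: bubble sort (with early termination)
Input: [27, 96, 74, 93, 37, 20, 17]
Sorted: [17, 20, 27, 37, 74, 93, 96]

21


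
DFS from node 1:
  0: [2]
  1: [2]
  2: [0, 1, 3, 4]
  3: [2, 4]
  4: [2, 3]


Visit 1, push [2]
Visit 2, push [4, 3, 0]
Visit 0, push []
Visit 3, push [4]
Visit 4, push []

DFS order: [1, 2, 0, 3, 4]


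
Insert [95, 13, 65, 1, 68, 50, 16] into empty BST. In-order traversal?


Insert 95: root
Insert 13: L from 95
Insert 65: L from 95 -> R from 13
Insert 1: L from 95 -> L from 13
Insert 68: L from 95 -> R from 13 -> R from 65
Insert 50: L from 95 -> R from 13 -> L from 65
Insert 16: L from 95 -> R from 13 -> L from 65 -> L from 50

In-order: [1, 13, 16, 50, 65, 68, 95]


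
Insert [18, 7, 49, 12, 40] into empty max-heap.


Insert 18: [18]
Insert 7: [18, 7]
Insert 49: [49, 7, 18]
Insert 12: [49, 12, 18, 7]
Insert 40: [49, 40, 18, 7, 12]

Final heap: [49, 40, 18, 7, 12]


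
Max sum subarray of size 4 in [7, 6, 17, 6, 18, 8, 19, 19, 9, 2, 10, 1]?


[0:4]: 36
[1:5]: 47
[2:6]: 49
[3:7]: 51
[4:8]: 64
[5:9]: 55
[6:10]: 49
[7:11]: 40
[8:12]: 22

Max: 64 at [4:8]


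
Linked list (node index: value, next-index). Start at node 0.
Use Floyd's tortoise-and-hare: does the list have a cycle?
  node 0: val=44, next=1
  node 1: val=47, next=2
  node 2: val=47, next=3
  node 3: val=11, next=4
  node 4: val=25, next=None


Floyd's tortoise (slow, +1) and hare (fast, +2):
  init: slow=0, fast=0
  step 1: slow=1, fast=2
  step 2: slow=2, fast=4
  step 3: fast -> None, no cycle

Cycle: no


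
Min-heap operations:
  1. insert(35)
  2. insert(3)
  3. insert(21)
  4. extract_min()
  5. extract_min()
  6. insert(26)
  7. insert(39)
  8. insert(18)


insert(35) -> [35]
insert(3) -> [3, 35]
insert(21) -> [3, 35, 21]
extract_min()->3, [21, 35]
extract_min()->21, [35]
insert(26) -> [26, 35]
insert(39) -> [26, 35, 39]
insert(18) -> [18, 26, 39, 35]

Final heap: [18, 26, 39, 35]


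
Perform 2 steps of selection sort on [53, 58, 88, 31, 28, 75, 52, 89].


Initial: [53, 58, 88, 31, 28, 75, 52, 89]
Step 1: min=28 at 4
  Swap: [28, 58, 88, 31, 53, 75, 52, 89]
Step 2: min=31 at 3
  Swap: [28, 31, 88, 58, 53, 75, 52, 89]

After 2 steps: [28, 31, 88, 58, 53, 75, 52, 89]


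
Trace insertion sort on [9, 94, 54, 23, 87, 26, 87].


Initial: [9, 94, 54, 23, 87, 26, 87]
Insert 94: [9, 94, 54, 23, 87, 26, 87]
Insert 54: [9, 54, 94, 23, 87, 26, 87]
Insert 23: [9, 23, 54, 94, 87, 26, 87]
Insert 87: [9, 23, 54, 87, 94, 26, 87]
Insert 26: [9, 23, 26, 54, 87, 94, 87]
Insert 87: [9, 23, 26, 54, 87, 87, 94]

Sorted: [9, 23, 26, 54, 87, 87, 94]


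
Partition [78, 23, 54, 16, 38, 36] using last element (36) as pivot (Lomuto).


Pivot: 36
  23 <= 36: swap -> [23, 78, 54, 16, 38, 36]
  16 <= 36: swap -> [23, 16, 54, 78, 38, 36]
Place pivot at 2: [23, 16, 36, 78, 38, 54]

Partitioned: [23, 16, 36, 78, 38, 54]


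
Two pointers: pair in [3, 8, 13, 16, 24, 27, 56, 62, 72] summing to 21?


lo=0(3)+hi=8(72)=75
lo=0(3)+hi=7(62)=65
lo=0(3)+hi=6(56)=59
lo=0(3)+hi=5(27)=30
lo=0(3)+hi=4(24)=27
lo=0(3)+hi=3(16)=19
lo=1(8)+hi=3(16)=24
lo=1(8)+hi=2(13)=21

Yes: 8+13=21


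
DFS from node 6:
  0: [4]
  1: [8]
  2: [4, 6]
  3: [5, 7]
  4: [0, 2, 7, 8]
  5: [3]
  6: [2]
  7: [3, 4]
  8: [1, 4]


Visit 6, push [2]
Visit 2, push [4]
Visit 4, push [8, 7, 0]
Visit 0, push []
Visit 7, push [3]
Visit 3, push [5]
Visit 5, push []
Visit 8, push [1]
Visit 1, push []

DFS order: [6, 2, 4, 0, 7, 3, 5, 8, 1]


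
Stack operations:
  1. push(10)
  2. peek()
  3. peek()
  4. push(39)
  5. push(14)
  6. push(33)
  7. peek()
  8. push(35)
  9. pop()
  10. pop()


push(10) -> [10]
peek()->10
peek()->10
push(39) -> [10, 39]
push(14) -> [10, 39, 14]
push(33) -> [10, 39, 14, 33]
peek()->33
push(35) -> [10, 39, 14, 33, 35]
pop()->35, [10, 39, 14, 33]
pop()->33, [10, 39, 14]

Final stack: [10, 39, 14]


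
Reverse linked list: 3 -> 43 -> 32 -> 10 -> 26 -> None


Step 1: curr=3, set curr.next=prev(None) | reversed so far: 3
Step 2: curr=43, set curr.next=prev(3) | reversed so far: 43 -> 3
Step 3: curr=32, set curr.next=prev(43) | reversed so far: 32 -> 43 -> 3
Step 4: curr=10, set curr.next=prev(32) | reversed so far: 10 -> 32 -> 43 -> 3
Step 5: curr=26, set curr.next=prev(10) | reversed so far: 26 -> 10 -> 32 -> 43 -> 3

26 -> 10 -> 32 -> 43 -> 3 -> None


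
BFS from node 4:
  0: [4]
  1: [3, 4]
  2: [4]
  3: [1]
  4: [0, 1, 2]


Visit 4, enqueue [0, 1, 2]
Visit 0, enqueue []
Visit 1, enqueue [3]
Visit 2, enqueue []
Visit 3, enqueue []

BFS order: [4, 0, 1, 2, 3]


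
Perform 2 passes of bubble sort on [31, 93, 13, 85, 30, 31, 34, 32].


Initial: [31, 93, 13, 85, 30, 31, 34, 32]
Pass 1: [31, 13, 85, 30, 31, 34, 32, 93] (6 swaps)
Pass 2: [13, 31, 30, 31, 34, 32, 85, 93] (5 swaps)

After 2 passes: [13, 31, 30, 31, 34, 32, 85, 93]


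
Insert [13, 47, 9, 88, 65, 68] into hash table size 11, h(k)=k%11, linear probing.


Insert 13: h=2 -> slot 2
Insert 47: h=3 -> slot 3
Insert 9: h=9 -> slot 9
Insert 88: h=0 -> slot 0
Insert 65: h=10 -> slot 10
Insert 68: h=2, 2 probes -> slot 4

Table: [88, None, 13, 47, 68, None, None, None, None, 9, 65]


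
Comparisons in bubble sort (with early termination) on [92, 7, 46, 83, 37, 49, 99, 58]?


Algorithm: bubble sort (with early termination)
Input: [92, 7, 46, 83, 37, 49, 99, 58]
Sorted: [7, 37, 46, 49, 58, 83, 92, 99]

22


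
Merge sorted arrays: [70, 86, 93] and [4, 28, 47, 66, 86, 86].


Take 4 from B
Take 28 from B
Take 47 from B
Take 66 from B
Take 70 from A
Take 86 from A
Take 86 from B
Take 86 from B

Merged: [4, 28, 47, 66, 70, 86, 86, 86, 93]


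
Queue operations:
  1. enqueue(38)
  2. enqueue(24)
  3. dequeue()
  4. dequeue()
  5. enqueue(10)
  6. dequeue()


enqueue(38) -> [38]
enqueue(24) -> [38, 24]
dequeue()->38, [24]
dequeue()->24, []
enqueue(10) -> [10]
dequeue()->10, []

Final queue: []


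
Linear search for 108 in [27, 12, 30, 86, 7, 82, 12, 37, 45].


i=0: 27!=108
i=1: 12!=108
i=2: 30!=108
i=3: 86!=108
i=4: 7!=108
i=5: 82!=108
i=6: 12!=108
i=7: 37!=108
i=8: 45!=108

Not found, 9 comps


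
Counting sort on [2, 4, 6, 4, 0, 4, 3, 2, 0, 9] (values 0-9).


Input: [2, 4, 6, 4, 0, 4, 3, 2, 0, 9]
Counts: [2, 0, 2, 1, 3, 0, 1, 0, 0, 1]

Sorted: [0, 0, 2, 2, 3, 4, 4, 4, 6, 9]


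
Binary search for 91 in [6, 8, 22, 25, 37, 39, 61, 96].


Step 1: lo=0, hi=7, mid=3, val=25
Step 2: lo=4, hi=7, mid=5, val=39
Step 3: lo=6, hi=7, mid=6, val=61
Step 4: lo=7, hi=7, mid=7, val=96

Not found


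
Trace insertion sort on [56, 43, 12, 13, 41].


Initial: [56, 43, 12, 13, 41]
Insert 43: [43, 56, 12, 13, 41]
Insert 12: [12, 43, 56, 13, 41]
Insert 13: [12, 13, 43, 56, 41]
Insert 41: [12, 13, 41, 43, 56]

Sorted: [12, 13, 41, 43, 56]


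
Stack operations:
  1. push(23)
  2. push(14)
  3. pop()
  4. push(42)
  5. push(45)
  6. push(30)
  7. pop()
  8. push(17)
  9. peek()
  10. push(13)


push(23) -> [23]
push(14) -> [23, 14]
pop()->14, [23]
push(42) -> [23, 42]
push(45) -> [23, 42, 45]
push(30) -> [23, 42, 45, 30]
pop()->30, [23, 42, 45]
push(17) -> [23, 42, 45, 17]
peek()->17
push(13) -> [23, 42, 45, 17, 13]

Final stack: [23, 42, 45, 17, 13]


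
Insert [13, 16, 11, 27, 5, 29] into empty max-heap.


Insert 13: [13]
Insert 16: [16, 13]
Insert 11: [16, 13, 11]
Insert 27: [27, 16, 11, 13]
Insert 5: [27, 16, 11, 13, 5]
Insert 29: [29, 16, 27, 13, 5, 11]

Final heap: [29, 16, 27, 13, 5, 11]


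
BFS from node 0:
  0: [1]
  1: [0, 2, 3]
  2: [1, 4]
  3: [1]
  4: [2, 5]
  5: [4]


Visit 0, enqueue [1]
Visit 1, enqueue [2, 3]
Visit 2, enqueue [4]
Visit 3, enqueue []
Visit 4, enqueue [5]
Visit 5, enqueue []

BFS order: [0, 1, 2, 3, 4, 5]


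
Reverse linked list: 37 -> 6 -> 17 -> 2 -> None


Step 1: curr=37, set curr.next=prev(None) | reversed so far: 37
Step 2: curr=6, set curr.next=prev(37) | reversed so far: 6 -> 37
Step 3: curr=17, set curr.next=prev(6) | reversed so far: 17 -> 6 -> 37
Step 4: curr=2, set curr.next=prev(17) | reversed so far: 2 -> 17 -> 6 -> 37

2 -> 17 -> 6 -> 37 -> None


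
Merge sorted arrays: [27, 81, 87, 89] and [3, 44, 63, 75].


Take 3 from B
Take 27 from A
Take 44 from B
Take 63 from B
Take 75 from B

Merged: [3, 27, 44, 63, 75, 81, 87, 89]


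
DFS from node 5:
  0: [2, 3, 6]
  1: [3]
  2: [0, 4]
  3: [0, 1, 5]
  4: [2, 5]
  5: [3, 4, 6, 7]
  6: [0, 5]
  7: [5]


Visit 5, push [7, 6, 4, 3]
Visit 3, push [1, 0]
Visit 0, push [6, 2]
Visit 2, push [4]
Visit 4, push []
Visit 6, push []
Visit 1, push []
Visit 7, push []

DFS order: [5, 3, 0, 2, 4, 6, 1, 7]


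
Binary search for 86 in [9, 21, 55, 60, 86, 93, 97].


Step 1: lo=0, hi=6, mid=3, val=60
Step 2: lo=4, hi=6, mid=5, val=93
Step 3: lo=4, hi=4, mid=4, val=86

Found at index 4


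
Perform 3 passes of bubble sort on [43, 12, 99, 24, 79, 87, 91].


Initial: [43, 12, 99, 24, 79, 87, 91]
Pass 1: [12, 43, 24, 79, 87, 91, 99] (5 swaps)
Pass 2: [12, 24, 43, 79, 87, 91, 99] (1 swaps)
Pass 3: [12, 24, 43, 79, 87, 91, 99] (0 swaps)

After 3 passes: [12, 24, 43, 79, 87, 91, 99]


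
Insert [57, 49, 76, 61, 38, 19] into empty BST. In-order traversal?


Insert 57: root
Insert 49: L from 57
Insert 76: R from 57
Insert 61: R from 57 -> L from 76
Insert 38: L from 57 -> L from 49
Insert 19: L from 57 -> L from 49 -> L from 38

In-order: [19, 38, 49, 57, 61, 76]


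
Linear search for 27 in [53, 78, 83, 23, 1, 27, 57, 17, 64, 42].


i=0: 53!=27
i=1: 78!=27
i=2: 83!=27
i=3: 23!=27
i=4: 1!=27
i=5: 27==27 found!

Found at 5, 6 comps


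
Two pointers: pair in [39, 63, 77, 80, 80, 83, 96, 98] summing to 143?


lo=0(39)+hi=7(98)=137
lo=1(63)+hi=7(98)=161
lo=1(63)+hi=6(96)=159
lo=1(63)+hi=5(83)=146
lo=1(63)+hi=4(80)=143

Yes: 63+80=143


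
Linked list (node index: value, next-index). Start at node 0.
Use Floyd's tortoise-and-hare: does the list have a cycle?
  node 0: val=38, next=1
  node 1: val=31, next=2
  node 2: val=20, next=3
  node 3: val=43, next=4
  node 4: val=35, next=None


Floyd's tortoise (slow, +1) and hare (fast, +2):
  init: slow=0, fast=0
  step 1: slow=1, fast=2
  step 2: slow=2, fast=4
  step 3: fast -> None, no cycle

Cycle: no


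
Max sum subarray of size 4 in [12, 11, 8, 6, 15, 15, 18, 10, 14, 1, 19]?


[0:4]: 37
[1:5]: 40
[2:6]: 44
[3:7]: 54
[4:8]: 58
[5:9]: 57
[6:10]: 43
[7:11]: 44

Max: 58 at [4:8]


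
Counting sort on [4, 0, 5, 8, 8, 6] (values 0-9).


Input: [4, 0, 5, 8, 8, 6]
Counts: [1, 0, 0, 0, 1, 1, 1, 0, 2, 0]

Sorted: [0, 4, 5, 6, 8, 8]


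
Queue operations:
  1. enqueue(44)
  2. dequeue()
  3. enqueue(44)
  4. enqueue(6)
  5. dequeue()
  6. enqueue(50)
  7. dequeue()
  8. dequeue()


enqueue(44) -> [44]
dequeue()->44, []
enqueue(44) -> [44]
enqueue(6) -> [44, 6]
dequeue()->44, [6]
enqueue(50) -> [6, 50]
dequeue()->6, [50]
dequeue()->50, []

Final queue: []


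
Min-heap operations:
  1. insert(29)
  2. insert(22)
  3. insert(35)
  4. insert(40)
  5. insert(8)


insert(29) -> [29]
insert(22) -> [22, 29]
insert(35) -> [22, 29, 35]
insert(40) -> [22, 29, 35, 40]
insert(8) -> [8, 22, 35, 40, 29]

Final heap: [8, 22, 35, 40, 29]


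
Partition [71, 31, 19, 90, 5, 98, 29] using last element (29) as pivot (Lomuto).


Pivot: 29
  19 <= 29: swap -> [19, 31, 71, 90, 5, 98, 29]
  5 <= 29: swap -> [19, 5, 71, 90, 31, 98, 29]
Place pivot at 2: [19, 5, 29, 90, 31, 98, 71]

Partitioned: [19, 5, 29, 90, 31, 98, 71]


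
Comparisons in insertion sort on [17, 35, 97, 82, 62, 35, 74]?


Algorithm: insertion sort
Input: [17, 35, 97, 82, 62, 35, 74]
Sorted: [17, 35, 35, 62, 74, 82, 97]

14


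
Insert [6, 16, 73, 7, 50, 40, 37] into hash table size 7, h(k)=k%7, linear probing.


Insert 6: h=6 -> slot 6
Insert 16: h=2 -> slot 2
Insert 73: h=3 -> slot 3
Insert 7: h=0 -> slot 0
Insert 50: h=1 -> slot 1
Insert 40: h=5 -> slot 5
Insert 37: h=2, 2 probes -> slot 4

Table: [7, 50, 16, 73, 37, 40, 6]


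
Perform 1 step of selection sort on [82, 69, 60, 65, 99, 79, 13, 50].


Initial: [82, 69, 60, 65, 99, 79, 13, 50]
Step 1: min=13 at 6
  Swap: [13, 69, 60, 65, 99, 79, 82, 50]

After 1 step: [13, 69, 60, 65, 99, 79, 82, 50]


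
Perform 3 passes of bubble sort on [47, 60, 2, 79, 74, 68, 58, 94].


Initial: [47, 60, 2, 79, 74, 68, 58, 94]
Pass 1: [47, 2, 60, 74, 68, 58, 79, 94] (4 swaps)
Pass 2: [2, 47, 60, 68, 58, 74, 79, 94] (3 swaps)
Pass 3: [2, 47, 60, 58, 68, 74, 79, 94] (1 swaps)

After 3 passes: [2, 47, 60, 58, 68, 74, 79, 94]


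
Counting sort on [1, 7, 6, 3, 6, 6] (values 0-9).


Input: [1, 7, 6, 3, 6, 6]
Counts: [0, 1, 0, 1, 0, 0, 3, 1, 0, 0]

Sorted: [1, 3, 6, 6, 6, 7]


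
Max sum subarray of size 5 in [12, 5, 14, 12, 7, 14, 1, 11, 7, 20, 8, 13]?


[0:5]: 50
[1:6]: 52
[2:7]: 48
[3:8]: 45
[4:9]: 40
[5:10]: 53
[6:11]: 47
[7:12]: 59

Max: 59 at [7:12]


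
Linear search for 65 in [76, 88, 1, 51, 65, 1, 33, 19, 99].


i=0: 76!=65
i=1: 88!=65
i=2: 1!=65
i=3: 51!=65
i=4: 65==65 found!

Found at 4, 5 comps


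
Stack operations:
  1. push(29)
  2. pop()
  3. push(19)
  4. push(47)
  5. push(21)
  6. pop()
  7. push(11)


push(29) -> [29]
pop()->29, []
push(19) -> [19]
push(47) -> [19, 47]
push(21) -> [19, 47, 21]
pop()->21, [19, 47]
push(11) -> [19, 47, 11]

Final stack: [19, 47, 11]


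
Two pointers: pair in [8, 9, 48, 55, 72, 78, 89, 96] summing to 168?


lo=0(8)+hi=7(96)=104
lo=1(9)+hi=7(96)=105
lo=2(48)+hi=7(96)=144
lo=3(55)+hi=7(96)=151
lo=4(72)+hi=7(96)=168

Yes: 72+96=168


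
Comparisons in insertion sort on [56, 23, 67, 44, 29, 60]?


Algorithm: insertion sort
Input: [56, 23, 67, 44, 29, 60]
Sorted: [23, 29, 44, 56, 60, 67]

11


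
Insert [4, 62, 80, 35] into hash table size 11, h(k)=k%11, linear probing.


Insert 4: h=4 -> slot 4
Insert 62: h=7 -> slot 7
Insert 80: h=3 -> slot 3
Insert 35: h=2 -> slot 2

Table: [None, None, 35, 80, 4, None, None, 62, None, None, None]


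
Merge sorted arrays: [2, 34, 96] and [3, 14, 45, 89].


Take 2 from A
Take 3 from B
Take 14 from B
Take 34 from A
Take 45 from B
Take 89 from B

Merged: [2, 3, 14, 34, 45, 89, 96]


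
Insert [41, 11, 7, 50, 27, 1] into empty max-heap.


Insert 41: [41]
Insert 11: [41, 11]
Insert 7: [41, 11, 7]
Insert 50: [50, 41, 7, 11]
Insert 27: [50, 41, 7, 11, 27]
Insert 1: [50, 41, 7, 11, 27, 1]

Final heap: [50, 41, 7, 11, 27, 1]


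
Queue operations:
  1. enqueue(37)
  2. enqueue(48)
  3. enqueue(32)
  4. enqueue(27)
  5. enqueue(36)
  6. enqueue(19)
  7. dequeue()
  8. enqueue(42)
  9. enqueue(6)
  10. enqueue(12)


enqueue(37) -> [37]
enqueue(48) -> [37, 48]
enqueue(32) -> [37, 48, 32]
enqueue(27) -> [37, 48, 32, 27]
enqueue(36) -> [37, 48, 32, 27, 36]
enqueue(19) -> [37, 48, 32, 27, 36, 19]
dequeue()->37, [48, 32, 27, 36, 19]
enqueue(42) -> [48, 32, 27, 36, 19, 42]
enqueue(6) -> [48, 32, 27, 36, 19, 42, 6]
enqueue(12) -> [48, 32, 27, 36, 19, 42, 6, 12]

Final queue: [48, 32, 27, 36, 19, 42, 6, 12]


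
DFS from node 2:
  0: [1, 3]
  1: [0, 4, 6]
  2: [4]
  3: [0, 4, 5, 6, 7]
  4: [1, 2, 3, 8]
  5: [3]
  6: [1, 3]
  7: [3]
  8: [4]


Visit 2, push [4]
Visit 4, push [8, 3, 1]
Visit 1, push [6, 0]
Visit 0, push [3]
Visit 3, push [7, 6, 5]
Visit 5, push []
Visit 6, push []
Visit 7, push []
Visit 8, push []

DFS order: [2, 4, 1, 0, 3, 5, 6, 7, 8]


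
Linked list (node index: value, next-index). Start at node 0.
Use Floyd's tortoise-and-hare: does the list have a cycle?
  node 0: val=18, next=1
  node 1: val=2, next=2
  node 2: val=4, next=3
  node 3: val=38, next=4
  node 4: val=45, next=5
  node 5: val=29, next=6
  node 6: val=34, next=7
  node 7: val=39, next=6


Floyd's tortoise (slow, +1) and hare (fast, +2):
  init: slow=0, fast=0
  step 1: slow=1, fast=2
  step 2: slow=2, fast=4
  step 3: slow=3, fast=6
  step 4: slow=4, fast=6
  step 5: slow=5, fast=6
  step 6: slow=6, fast=6
  slow == fast at node 6: cycle detected

Cycle: yes


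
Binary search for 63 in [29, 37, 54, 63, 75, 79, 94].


Step 1: lo=0, hi=6, mid=3, val=63

Found at index 3


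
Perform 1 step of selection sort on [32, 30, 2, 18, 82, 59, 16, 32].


Initial: [32, 30, 2, 18, 82, 59, 16, 32]
Step 1: min=2 at 2
  Swap: [2, 30, 32, 18, 82, 59, 16, 32]

After 1 step: [2, 30, 32, 18, 82, 59, 16, 32]


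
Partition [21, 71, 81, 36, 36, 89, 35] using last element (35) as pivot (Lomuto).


Pivot: 35
  21 <= 35: advance i (no swap)
Place pivot at 1: [21, 35, 81, 36, 36, 89, 71]

Partitioned: [21, 35, 81, 36, 36, 89, 71]


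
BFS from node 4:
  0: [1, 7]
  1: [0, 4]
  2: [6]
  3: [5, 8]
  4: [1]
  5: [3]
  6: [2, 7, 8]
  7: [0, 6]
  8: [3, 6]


Visit 4, enqueue [1]
Visit 1, enqueue [0]
Visit 0, enqueue [7]
Visit 7, enqueue [6]
Visit 6, enqueue [2, 8]
Visit 2, enqueue []
Visit 8, enqueue [3]
Visit 3, enqueue [5]
Visit 5, enqueue []

BFS order: [4, 1, 0, 7, 6, 2, 8, 3, 5]


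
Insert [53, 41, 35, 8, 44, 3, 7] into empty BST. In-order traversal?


Insert 53: root
Insert 41: L from 53
Insert 35: L from 53 -> L from 41
Insert 8: L from 53 -> L from 41 -> L from 35
Insert 44: L from 53 -> R from 41
Insert 3: L from 53 -> L from 41 -> L from 35 -> L from 8
Insert 7: L from 53 -> L from 41 -> L from 35 -> L from 8 -> R from 3

In-order: [3, 7, 8, 35, 41, 44, 53]


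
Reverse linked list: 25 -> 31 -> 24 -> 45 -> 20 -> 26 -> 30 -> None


Step 1: curr=25, set curr.next=prev(None) | reversed so far: 25
Step 2: curr=31, set curr.next=prev(25) | reversed so far: 31 -> 25
Step 3: curr=24, set curr.next=prev(31) | reversed so far: 24 -> 31 -> 25
Step 4: curr=45, set curr.next=prev(24) | reversed so far: 45 -> 24 -> 31 -> 25
Step 5: curr=20, set curr.next=prev(45) | reversed so far: 20 -> 45 -> 24 -> 31 -> 25
Step 6: curr=26, set curr.next=prev(20) | reversed so far: 26 -> 20 -> 45 -> 24 -> 31 -> 25
Step 7: curr=30, set curr.next=prev(26) | reversed so far: 30 -> 26 -> 20 -> 45 -> 24 -> 31 -> 25

30 -> 26 -> 20 -> 45 -> 24 -> 31 -> 25 -> None


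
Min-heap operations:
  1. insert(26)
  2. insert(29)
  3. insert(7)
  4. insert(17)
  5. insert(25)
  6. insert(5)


insert(26) -> [26]
insert(29) -> [26, 29]
insert(7) -> [7, 29, 26]
insert(17) -> [7, 17, 26, 29]
insert(25) -> [7, 17, 26, 29, 25]
insert(5) -> [5, 17, 7, 29, 25, 26]

Final heap: [5, 17, 7, 29, 25, 26]


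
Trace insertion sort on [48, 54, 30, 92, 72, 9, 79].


Initial: [48, 54, 30, 92, 72, 9, 79]
Insert 54: [48, 54, 30, 92, 72, 9, 79]
Insert 30: [30, 48, 54, 92, 72, 9, 79]
Insert 92: [30, 48, 54, 92, 72, 9, 79]
Insert 72: [30, 48, 54, 72, 92, 9, 79]
Insert 9: [9, 30, 48, 54, 72, 92, 79]
Insert 79: [9, 30, 48, 54, 72, 79, 92]

Sorted: [9, 30, 48, 54, 72, 79, 92]


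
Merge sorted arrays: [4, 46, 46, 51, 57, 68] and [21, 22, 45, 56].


Take 4 from A
Take 21 from B
Take 22 from B
Take 45 from B
Take 46 from A
Take 46 from A
Take 51 from A
Take 56 from B

Merged: [4, 21, 22, 45, 46, 46, 51, 56, 57, 68]


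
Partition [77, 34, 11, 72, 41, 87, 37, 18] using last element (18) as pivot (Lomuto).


Pivot: 18
  11 <= 18: swap -> [11, 34, 77, 72, 41, 87, 37, 18]
Place pivot at 1: [11, 18, 77, 72, 41, 87, 37, 34]

Partitioned: [11, 18, 77, 72, 41, 87, 37, 34]


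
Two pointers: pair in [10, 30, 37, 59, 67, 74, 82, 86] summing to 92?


lo=0(10)+hi=7(86)=96
lo=0(10)+hi=6(82)=92

Yes: 10+82=92


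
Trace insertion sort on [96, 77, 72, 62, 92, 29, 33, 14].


Initial: [96, 77, 72, 62, 92, 29, 33, 14]
Insert 77: [77, 96, 72, 62, 92, 29, 33, 14]
Insert 72: [72, 77, 96, 62, 92, 29, 33, 14]
Insert 62: [62, 72, 77, 96, 92, 29, 33, 14]
Insert 92: [62, 72, 77, 92, 96, 29, 33, 14]
Insert 29: [29, 62, 72, 77, 92, 96, 33, 14]
Insert 33: [29, 33, 62, 72, 77, 92, 96, 14]
Insert 14: [14, 29, 33, 62, 72, 77, 92, 96]

Sorted: [14, 29, 33, 62, 72, 77, 92, 96]


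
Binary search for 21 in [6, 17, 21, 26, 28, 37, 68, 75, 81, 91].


Step 1: lo=0, hi=9, mid=4, val=28
Step 2: lo=0, hi=3, mid=1, val=17
Step 3: lo=2, hi=3, mid=2, val=21

Found at index 2


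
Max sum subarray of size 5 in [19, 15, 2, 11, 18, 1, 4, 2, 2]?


[0:5]: 65
[1:6]: 47
[2:7]: 36
[3:8]: 36
[4:9]: 27

Max: 65 at [0:5]


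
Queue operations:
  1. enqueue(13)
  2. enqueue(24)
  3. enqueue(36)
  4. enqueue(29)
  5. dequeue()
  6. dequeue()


enqueue(13) -> [13]
enqueue(24) -> [13, 24]
enqueue(36) -> [13, 24, 36]
enqueue(29) -> [13, 24, 36, 29]
dequeue()->13, [24, 36, 29]
dequeue()->24, [36, 29]

Final queue: [36, 29]


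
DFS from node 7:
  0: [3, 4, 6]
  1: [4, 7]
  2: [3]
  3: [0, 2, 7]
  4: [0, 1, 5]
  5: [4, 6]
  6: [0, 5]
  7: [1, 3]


Visit 7, push [3, 1]
Visit 1, push [4]
Visit 4, push [5, 0]
Visit 0, push [6, 3]
Visit 3, push [2]
Visit 2, push []
Visit 6, push [5]
Visit 5, push []

DFS order: [7, 1, 4, 0, 3, 2, 6, 5]
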